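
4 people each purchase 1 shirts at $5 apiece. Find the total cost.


Cost per person:
1 x $5 = $5
Group total:
4 x $5 = $20

$20


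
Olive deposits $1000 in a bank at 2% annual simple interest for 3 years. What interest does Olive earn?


Use the formula I = P x R x T / 100
P x R x T = 1000 x 2 x 3 = 6000
I = 6000 / 100 = $60

$60


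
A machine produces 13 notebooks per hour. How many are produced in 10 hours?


Production rate: 13 notebooks per hour
Time: 10 hours
Total: 13 x 10 = 130 notebooks

130 notebooks


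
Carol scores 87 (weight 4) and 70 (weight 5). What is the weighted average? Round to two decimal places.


Weighted sum:
4 x 87 + 5 x 70 = 698
Total weight:
4 + 5 = 9
Weighted average:
698 / 9 = 77.5555... ≈ 77.56

77.56


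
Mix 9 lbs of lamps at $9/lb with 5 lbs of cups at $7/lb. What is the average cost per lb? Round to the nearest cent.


Cost of lamps:
9 x $9 = $81
Cost of cups:
5 x $7 = $35
Total cost: $81 + $35 = $116
Total weight: 14 lbs
Average: $116 / 14 = $8.2857... ≈ $8.29/lb

$8.29/lb


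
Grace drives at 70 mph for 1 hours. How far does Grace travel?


Use the formula: distance = speed x time
Speed = 70 mph, Time = 1 hours
70 x 1 = 70 miles

70 miles


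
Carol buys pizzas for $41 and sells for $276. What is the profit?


Selling price = $276
Cost price = $41
Profit = selling price - cost price:
Profit = $276 - $41 = $235

$235


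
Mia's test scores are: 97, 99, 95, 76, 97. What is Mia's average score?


Add the scores:
97 + 99 + 95 + 76 + 97 = 464
Divide by the number of tests:
464 / 5 = 92.8

92.8


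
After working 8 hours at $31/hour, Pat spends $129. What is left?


Calculate earnings:
8 x $31 = $248
Subtract spending:
$248 - $129 = $119

$119


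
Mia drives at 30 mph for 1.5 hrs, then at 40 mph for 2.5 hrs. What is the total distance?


Leg 1 distance:
30 x 1.5 = 45 miles
Leg 2 distance:
40 x 2.5 = 100 miles
Total distance:
45 + 100 = 145 miles

145 miles


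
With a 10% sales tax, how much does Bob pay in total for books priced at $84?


Calculate the tax:
10% of $84 = $8.40
Add tax to price:
$84 + $8.40 = $92.40

$92.40


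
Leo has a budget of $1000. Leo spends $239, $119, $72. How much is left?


Add up expenses:
$239 + $119 + $72 = $430
Subtract from budget:
$1000 - $430 = $570

$570


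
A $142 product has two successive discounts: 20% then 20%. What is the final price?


First discount:
20% of $142 = $28.40
Price after first discount:
$142 - $28.40 = $113.60
Second discount:
20% of $113.60 = $22.72
Final price:
$113.60 - $22.72 = $90.88

$90.88


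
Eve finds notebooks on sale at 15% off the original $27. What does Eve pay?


Calculate the discount amount:
15% of $27 = $4.05
Subtract from original:
$27 - $4.05 = $22.95

$22.95


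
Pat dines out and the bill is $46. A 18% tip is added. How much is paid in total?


Calculate the tip:
18% of $46 = $8.28
Add tip to meal cost:
$46 + $8.28 = $54.28

$54.28


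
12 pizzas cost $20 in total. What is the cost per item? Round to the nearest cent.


Total cost: $20
Number of items: 12
Unit price: $20 / 12 = $1.6666... ≈ $1.67

$1.67


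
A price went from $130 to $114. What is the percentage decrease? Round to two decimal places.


Find the absolute change:
|114 - 130| = 16
Divide by original and multiply by 100:
16 / 130 x 100 = 12.3076...% ≈ 12.31%

12.31%


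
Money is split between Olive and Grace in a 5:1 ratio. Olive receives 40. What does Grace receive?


Find the multiplier:
40 / 5 = 8
Apply to Grace's share:
1 x 8 = 8

8


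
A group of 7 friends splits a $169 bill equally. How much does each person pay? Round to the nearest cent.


Total bill: $169
Number of people: 7
Each pays: $169 / 7 = $24.1428... ≈ $24.14

$24.14


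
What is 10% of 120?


Convert percentage to decimal:
10% = 0.1
Multiply:
120 x 0.1 = 12

12


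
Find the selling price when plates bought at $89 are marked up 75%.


Calculate the markup amount:
75% of $89 = $66.75
Add to cost:
$89 + $66.75 = $155.75

$155.75


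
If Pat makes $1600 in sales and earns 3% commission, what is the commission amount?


Convert rate to decimal:
3% = 0.03
Multiply by sales:
$1600 x 0.03 = $48

$48


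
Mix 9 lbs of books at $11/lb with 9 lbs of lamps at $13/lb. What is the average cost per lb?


Cost of books:
9 x $11 = $99
Cost of lamps:
9 x $13 = $117
Total cost: $99 + $117 = $216
Total weight: 18 lbs
Average: $216 / 18 = $12/lb

$12/lb


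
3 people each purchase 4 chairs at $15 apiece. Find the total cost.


Cost per person:
4 x $15 = $60
Group total:
3 x $60 = $180

$180


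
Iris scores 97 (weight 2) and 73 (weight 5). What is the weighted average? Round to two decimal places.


Weighted sum:
2 x 97 + 5 x 73 = 559
Total weight:
2 + 5 = 7
Weighted average:
559 / 7 = 79.8571... ≈ 79.86

79.86


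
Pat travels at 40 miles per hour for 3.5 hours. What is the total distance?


Use the formula: distance = speed x time
Speed = 40 mph, Time = 3.5 hours
40 x 3.5 = 140 miles

140 miles


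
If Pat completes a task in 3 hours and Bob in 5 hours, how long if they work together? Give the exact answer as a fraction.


Pat's rate: 1/3 of the job per hour
Bob's rate: 1/5 of the job per hour
Combined rate: 1/3 + 1/5 = 8/15 per hour
Time = 1 / (8/15) = 15/8 hours (≈ 1.88 hours)

15/8 hours


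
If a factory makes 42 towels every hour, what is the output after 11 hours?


Production rate: 42 towels per hour
Time: 11 hours
Total: 42 x 11 = 462 towels

462 towels


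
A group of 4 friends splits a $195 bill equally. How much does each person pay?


Total bill: $195
Number of people: 4
Each pays: $195 / 4 = $48.75

$48.75


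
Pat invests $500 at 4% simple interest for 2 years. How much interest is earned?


Use the formula I = P x R x T / 100
P x R x T = 500 x 4 x 2 = 4000
I = 4000 / 100 = $40

$40


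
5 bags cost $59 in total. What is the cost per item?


Total cost: $59
Number of items: 5
Unit price: $59 / 5 = $11.80

$11.80


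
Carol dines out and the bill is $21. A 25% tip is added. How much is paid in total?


Calculate the tip:
25% of $21 = $5.25
Add tip to meal cost:
$21 + $5.25 = $26.25

$26.25


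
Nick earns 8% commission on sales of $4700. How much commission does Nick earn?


Convert rate to decimal:
8% = 0.08
Multiply by sales:
$4700 x 0.08 = $376

$376


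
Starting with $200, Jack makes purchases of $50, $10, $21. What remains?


Add up expenses:
$50 + $10 + $21 = $81
Subtract from budget:
$200 - $81 = $119

$119


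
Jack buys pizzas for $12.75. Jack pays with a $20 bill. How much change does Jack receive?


Start with the amount paid:
$20
Subtract the price:
$20 - $12.75 = $7.25

$7.25


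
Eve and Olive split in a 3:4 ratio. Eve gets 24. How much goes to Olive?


Find the multiplier:
24 / 3 = 8
Apply to Olive's share:
4 x 8 = 32

32


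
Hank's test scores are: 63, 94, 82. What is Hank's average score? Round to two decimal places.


Add the scores:
63 + 94 + 82 = 239
Divide by the number of tests:
239 / 3 = 79.6666... ≈ 79.67

79.67


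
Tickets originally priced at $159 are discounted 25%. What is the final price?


Calculate the discount amount:
25% of $159 = $39.75
Subtract from original:
$159 - $39.75 = $119.25

$119.25


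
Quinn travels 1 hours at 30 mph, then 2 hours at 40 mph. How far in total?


Leg 1 distance:
30 x 1 = 30 miles
Leg 2 distance:
40 x 2 = 80 miles
Total distance:
30 + 80 = 110 miles

110 miles


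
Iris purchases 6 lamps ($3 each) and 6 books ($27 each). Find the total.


Cost of lamps:
6 x $3 = $18
Cost of books:
6 x $27 = $162
Add both:
$18 + $162 = $180

$180


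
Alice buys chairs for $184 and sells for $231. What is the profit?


Selling price = $231
Cost price = $184
Profit = selling price - cost price:
Profit = $231 - $184 = $47

$47


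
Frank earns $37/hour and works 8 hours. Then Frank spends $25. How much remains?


Calculate earnings:
8 x $37 = $296
Subtract spending:
$296 - $25 = $271

$271


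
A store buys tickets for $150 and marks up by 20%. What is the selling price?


Calculate the markup amount:
20% of $150 = $30
Add to cost:
$150 + $30 = $180

$180


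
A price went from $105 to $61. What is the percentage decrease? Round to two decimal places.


Find the absolute change:
|61 - 105| = 44
Divide by original and multiply by 100:
44 / 105 x 100 = 41.9047...% ≈ 41.9%

41.9%


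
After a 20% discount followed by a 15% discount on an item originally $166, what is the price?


First discount:
20% of $166 = $33.20
Price after first discount:
$166 - $33.20 = $132.80
Second discount:
15% of $132.80 = $19.92
Final price:
$132.80 - $19.92 = $112.88

$112.88


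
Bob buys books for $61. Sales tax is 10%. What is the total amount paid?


Calculate the tax:
10% of $61 = $6.10
Add tax to price:
$61 + $6.10 = $67.10

$67.10


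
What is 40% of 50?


Convert percentage to decimal:
40% = 0.4
Multiply:
50 x 0.4 = 20

20


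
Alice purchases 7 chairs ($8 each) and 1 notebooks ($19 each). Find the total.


Cost of chairs:
7 x $8 = $56
Cost of notebooks:
1 x $19 = $19
Add both:
$56 + $19 = $75

$75


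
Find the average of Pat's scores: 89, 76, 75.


Add the scores:
89 + 76 + 75 = 240
Divide by the number of tests:
240 / 3 = 80

80


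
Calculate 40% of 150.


Convert percentage to decimal:
40% = 0.4
Multiply:
150 x 0.4 = 60

60


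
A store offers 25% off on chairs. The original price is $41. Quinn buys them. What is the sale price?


Calculate the discount amount:
25% of $41 = $10.25
Subtract from original:
$41 - $10.25 = $30.75

$30.75


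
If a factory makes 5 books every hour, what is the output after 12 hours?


Production rate: 5 books per hour
Time: 12 hours
Total: 5 x 12 = 60 books

60 books


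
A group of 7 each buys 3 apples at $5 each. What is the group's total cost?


Cost per person:
3 x $5 = $15
Group total:
7 x $15 = $105

$105


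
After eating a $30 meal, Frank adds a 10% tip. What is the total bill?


Calculate the tip:
10% of $30 = $3
Add tip to meal cost:
$30 + $3 = $33

$33


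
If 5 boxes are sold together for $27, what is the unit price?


Total cost: $27
Number of items: 5
Unit price: $27 / 5 = $5.40

$5.40


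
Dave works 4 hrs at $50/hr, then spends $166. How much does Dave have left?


Calculate earnings:
4 x $50 = $200
Subtract spending:
$200 - $166 = $34

$34


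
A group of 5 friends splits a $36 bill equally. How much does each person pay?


Total bill: $36
Number of people: 5
Each pays: $36 / 5 = $7.20

$7.20


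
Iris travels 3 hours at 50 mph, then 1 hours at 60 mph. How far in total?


Leg 1 distance:
50 x 3 = 150 miles
Leg 2 distance:
60 x 1 = 60 miles
Total distance:
150 + 60 = 210 miles

210 miles


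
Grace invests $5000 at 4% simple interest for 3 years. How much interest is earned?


Use the formula I = P x R x T / 100
P x R x T = 5000 x 4 x 3 = 60000
I = 60000 / 100 = $600

$600


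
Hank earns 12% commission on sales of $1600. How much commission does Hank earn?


Convert rate to decimal:
12% = 0.12
Multiply by sales:
$1600 x 0.12 = $192

$192


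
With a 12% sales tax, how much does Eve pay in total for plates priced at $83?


Calculate the tax:
12% of $83 = $9.96
Add tax to price:
$83 + $9.96 = $92.96

$92.96


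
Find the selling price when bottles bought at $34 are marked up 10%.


Calculate the markup amount:
10% of $34 = $3.40
Add to cost:
$34 + $3.40 = $37.40

$37.40


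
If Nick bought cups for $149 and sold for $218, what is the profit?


Selling price = $218
Cost price = $149
Profit = selling price - cost price:
Profit = $218 - $149 = $69

$69


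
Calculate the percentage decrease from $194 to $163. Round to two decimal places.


Find the absolute change:
|163 - 194| = 31
Divide by original and multiply by 100:
31 / 194 x 100 = 15.9793...% ≈ 15.98%

15.98%


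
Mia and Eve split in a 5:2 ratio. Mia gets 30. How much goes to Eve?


Find the multiplier:
30 / 5 = 6
Apply to Eve's share:
2 x 6 = 12

12


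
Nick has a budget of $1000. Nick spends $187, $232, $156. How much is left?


Add up expenses:
$187 + $232 + $156 = $575
Subtract from budget:
$1000 - $575 = $425

$425


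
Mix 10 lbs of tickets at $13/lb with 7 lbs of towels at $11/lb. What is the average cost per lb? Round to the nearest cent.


Cost of tickets:
10 x $13 = $130
Cost of towels:
7 x $11 = $77
Total cost: $130 + $77 = $207
Total weight: 17 lbs
Average: $207 / 17 = $12.1764... ≈ $12.18/lb

$12.18/lb


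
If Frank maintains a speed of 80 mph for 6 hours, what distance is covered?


Use the formula: distance = speed x time
Speed = 80 mph, Time = 6 hours
80 x 6 = 480 miles

480 miles


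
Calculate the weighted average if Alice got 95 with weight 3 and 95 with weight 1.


Weighted sum:
3 x 95 + 1 x 95 = 380
Total weight:
3 + 1 = 4
Weighted average:
380 / 4 = 95

95


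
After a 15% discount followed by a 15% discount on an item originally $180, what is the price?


First discount:
15% of $180 = $27
Price after first discount:
$180 - $27 = $153
Second discount:
15% of $153 = $22.95
Final price:
$153 - $22.95 = $130.05

$130.05


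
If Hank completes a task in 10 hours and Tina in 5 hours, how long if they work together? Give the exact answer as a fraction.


Hank's rate: 1/10 of the job per hour
Tina's rate: 1/5 of the job per hour
Combined rate: 1/10 + 1/5 = 3/10 per hour
Time = 1 / (3/10) = 10/3 hours (≈ 3.33 hours)

10/3 hours


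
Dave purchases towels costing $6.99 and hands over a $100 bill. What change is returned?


Start with the amount paid:
$100
Subtract the price:
$100 - $6.99 = $93.01

$93.01


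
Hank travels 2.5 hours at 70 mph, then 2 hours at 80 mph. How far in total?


Leg 1 distance:
70 x 2.5 = 175 miles
Leg 2 distance:
80 x 2 = 160 miles
Total distance:
175 + 160 = 335 miles

335 miles


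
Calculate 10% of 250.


Convert percentage to decimal:
10% = 0.1
Multiply:
250 x 0.1 = 25

25


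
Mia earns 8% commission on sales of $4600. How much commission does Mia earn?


Convert rate to decimal:
8% = 0.08
Multiply by sales:
$4600 x 0.08 = $368

$368


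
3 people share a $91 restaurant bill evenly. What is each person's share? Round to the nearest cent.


Total bill: $91
Number of people: 3
Each pays: $91 / 3 = $30.3333... ≈ $30.33

$30.33


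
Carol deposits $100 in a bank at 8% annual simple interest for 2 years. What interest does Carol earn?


Use the formula I = P x R x T / 100
P x R x T = 100 x 8 x 2 = 1600
I = 1600 / 100 = $16

$16


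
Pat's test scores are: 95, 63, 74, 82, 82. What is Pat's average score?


Add the scores:
95 + 63 + 74 + 82 + 82 = 396
Divide by the number of tests:
396 / 5 = 79.2

79.2


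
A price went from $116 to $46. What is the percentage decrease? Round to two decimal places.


Find the absolute change:
|46 - 116| = 70
Divide by original and multiply by 100:
70 / 116 x 100 = 60.3448...% ≈ 60.34%

60.34%


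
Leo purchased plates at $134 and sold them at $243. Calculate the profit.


Selling price = $243
Cost price = $134
Profit = selling price - cost price:
Profit = $243 - $134 = $109

$109


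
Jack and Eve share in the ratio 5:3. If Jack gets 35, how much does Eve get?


Find the multiplier:
35 / 5 = 7
Apply to Eve's share:
3 x 7 = 21

21


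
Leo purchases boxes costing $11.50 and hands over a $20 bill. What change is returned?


Start with the amount paid:
$20
Subtract the price:
$20 - $11.50 = $8.50

$8.50


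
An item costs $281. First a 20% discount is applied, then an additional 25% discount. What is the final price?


First discount:
20% of $281 = $56.20
Price after first discount:
$281 - $56.20 = $224.80
Second discount:
25% of $224.80 = $56.20
Final price:
$224.80 - $56.20 = $168.60

$168.60


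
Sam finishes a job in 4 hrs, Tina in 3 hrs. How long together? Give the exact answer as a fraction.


Sam's rate: 1/4 of the job per hour
Tina's rate: 1/3 of the job per hour
Combined rate: 1/4 + 1/3 = 7/12 per hour
Time = 1 / (7/12) = 12/7 hours (≈ 1.71 hours)

12/7 hours


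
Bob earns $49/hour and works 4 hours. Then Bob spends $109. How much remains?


Calculate earnings:
4 x $49 = $196
Subtract spending:
$196 - $109 = $87

$87


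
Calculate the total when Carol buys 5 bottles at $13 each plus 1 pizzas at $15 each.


Cost of bottles:
5 x $13 = $65
Cost of pizzas:
1 x $15 = $15
Add both:
$65 + $15 = $80

$80


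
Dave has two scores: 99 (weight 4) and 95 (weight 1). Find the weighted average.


Weighted sum:
4 x 99 + 1 x 95 = 491
Total weight:
4 + 1 = 5
Weighted average:
491 / 5 = 98.2

98.2


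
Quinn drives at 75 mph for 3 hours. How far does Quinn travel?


Use the formula: distance = speed x time
Speed = 75 mph, Time = 3 hours
75 x 3 = 225 miles

225 miles


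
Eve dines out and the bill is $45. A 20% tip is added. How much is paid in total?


Calculate the tip:
20% of $45 = $9
Add tip to meal cost:
$45 + $9 = $54

$54


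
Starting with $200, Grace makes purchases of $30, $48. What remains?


Add up expenses:
$30 + $48 = $78
Subtract from budget:
$200 - $78 = $122

$122


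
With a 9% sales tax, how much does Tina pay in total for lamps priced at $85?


Calculate the tax:
9% of $85 = $7.65
Add tax to price:
$85 + $7.65 = $92.65

$92.65


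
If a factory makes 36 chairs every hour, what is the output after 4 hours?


Production rate: 36 chairs per hour
Time: 4 hours
Total: 36 x 4 = 144 chairs

144 chairs


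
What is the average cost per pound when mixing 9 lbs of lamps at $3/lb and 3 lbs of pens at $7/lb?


Cost of lamps:
9 x $3 = $27
Cost of pens:
3 x $7 = $21
Total cost: $27 + $21 = $48
Total weight: 12 lbs
Average: $48 / 12 = $4/lb

$4/lb


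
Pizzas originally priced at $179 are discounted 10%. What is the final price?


Calculate the discount amount:
10% of $179 = $17.90
Subtract from original:
$179 - $17.90 = $161.10

$161.10


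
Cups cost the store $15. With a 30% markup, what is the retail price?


Calculate the markup amount:
30% of $15 = $4.50
Add to cost:
$15 + $4.50 = $19.50

$19.50


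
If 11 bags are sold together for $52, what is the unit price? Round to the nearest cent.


Total cost: $52
Number of items: 11
Unit price: $52 / 11 = $4.7272... ≈ $4.73

$4.73


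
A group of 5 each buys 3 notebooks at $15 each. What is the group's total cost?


Cost per person:
3 x $15 = $45
Group total:
5 x $45 = $225

$225


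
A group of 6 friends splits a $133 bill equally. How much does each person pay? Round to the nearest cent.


Total bill: $133
Number of people: 6
Each pays: $133 / 6 = $22.1666... ≈ $22.17

$22.17


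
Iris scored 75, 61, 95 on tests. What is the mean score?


Add the scores:
75 + 61 + 95 = 231
Divide by the number of tests:
231 / 3 = 77

77


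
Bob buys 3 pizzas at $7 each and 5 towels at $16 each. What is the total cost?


Cost of pizzas:
3 x $7 = $21
Cost of towels:
5 x $16 = $80
Add both:
$21 + $80 = $101

$101


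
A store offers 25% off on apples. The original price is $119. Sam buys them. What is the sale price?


Calculate the discount amount:
25% of $119 = $29.75
Subtract from original:
$119 - $29.75 = $89.25

$89.25


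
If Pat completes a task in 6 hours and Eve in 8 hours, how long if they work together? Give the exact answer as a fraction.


Pat's rate: 1/6 of the job per hour
Eve's rate: 1/8 of the job per hour
Combined rate: 1/6 + 1/8 = 7/24 per hour
Time = 1 / (7/24) = 24/7 hours (≈ 3.43 hours)

24/7 hours


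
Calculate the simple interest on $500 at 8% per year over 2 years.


Use the formula I = P x R x T / 100
P x R x T = 500 x 8 x 2 = 8000
I = 8000 / 100 = $80

$80


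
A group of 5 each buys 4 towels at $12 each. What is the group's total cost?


Cost per person:
4 x $12 = $48
Group total:
5 x $48 = $240

$240


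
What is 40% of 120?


Convert percentage to decimal:
40% = 0.4
Multiply:
120 x 0.4 = 48

48


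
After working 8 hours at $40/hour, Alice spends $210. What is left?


Calculate earnings:
8 x $40 = $320
Subtract spending:
$320 - $210 = $110

$110


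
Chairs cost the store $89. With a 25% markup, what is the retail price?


Calculate the markup amount:
25% of $89 = $22.25
Add to cost:
$89 + $22.25 = $111.25

$111.25


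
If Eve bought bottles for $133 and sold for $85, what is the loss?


Selling price = $85
Cost price = $133
Loss = cost price - selling price:
Loss = $133 - $85 = $48

$48


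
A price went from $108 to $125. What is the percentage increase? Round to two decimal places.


Find the absolute change:
|125 - 108| = 17
Divide by original and multiply by 100:
17 / 108 x 100 = 15.7407...% ≈ 15.74%

15.74%


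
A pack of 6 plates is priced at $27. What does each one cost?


Total cost: $27
Number of items: 6
Unit price: $27 / 6 = $4.50

$4.50


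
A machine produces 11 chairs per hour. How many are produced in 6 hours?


Production rate: 11 chairs per hour
Time: 6 hours
Total: 11 x 6 = 66 chairs

66 chairs


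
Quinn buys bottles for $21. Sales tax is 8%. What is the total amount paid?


Calculate the tax:
8% of $21 = $1.68
Add tax to price:
$21 + $1.68 = $22.68

$22.68


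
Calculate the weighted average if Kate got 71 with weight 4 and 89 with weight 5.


Weighted sum:
4 x 71 + 5 x 89 = 729
Total weight:
4 + 5 = 9
Weighted average:
729 / 9 = 81

81


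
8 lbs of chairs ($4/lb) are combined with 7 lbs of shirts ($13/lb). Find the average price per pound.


Cost of chairs:
8 x $4 = $32
Cost of shirts:
7 x $13 = $91
Total cost: $32 + $91 = $123
Total weight: 15 lbs
Average: $123 / 15 = $8.20/lb

$8.20/lb


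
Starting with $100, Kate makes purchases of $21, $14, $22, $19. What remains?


Add up expenses:
$21 + $14 + $22 + $19 = $76
Subtract from budget:
$100 - $76 = $24

$24


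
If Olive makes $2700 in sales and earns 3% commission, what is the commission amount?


Convert rate to decimal:
3% = 0.03
Multiply by sales:
$2700 x 0.03 = $81

$81


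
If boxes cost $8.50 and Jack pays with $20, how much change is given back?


Start with the amount paid:
$20
Subtract the price:
$20 - $8.50 = $11.50

$11.50


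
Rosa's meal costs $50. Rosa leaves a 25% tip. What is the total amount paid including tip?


Calculate the tip:
25% of $50 = $12.50
Add tip to meal cost:
$50 + $12.50 = $62.50

$62.50


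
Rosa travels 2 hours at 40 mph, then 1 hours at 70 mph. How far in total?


Leg 1 distance:
40 x 2 = 80 miles
Leg 2 distance:
70 x 1 = 70 miles
Total distance:
80 + 70 = 150 miles

150 miles


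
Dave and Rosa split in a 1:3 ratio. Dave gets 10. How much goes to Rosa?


Find the multiplier:
10 / 1 = 10
Apply to Rosa's share:
3 x 10 = 30

30


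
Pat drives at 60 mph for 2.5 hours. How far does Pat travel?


Use the formula: distance = speed x time
Speed = 60 mph, Time = 2.5 hours
60 x 2.5 = 150 miles

150 miles


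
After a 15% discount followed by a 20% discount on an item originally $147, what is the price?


First discount:
15% of $147 = $22.05
Price after first discount:
$147 - $22.05 = $124.95
Second discount:
20% of $124.95 = $24.99
Final price:
$124.95 - $24.99 = $99.96

$99.96


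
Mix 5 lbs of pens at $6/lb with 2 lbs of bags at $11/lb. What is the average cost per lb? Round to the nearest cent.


Cost of pens:
5 x $6 = $30
Cost of bags:
2 x $11 = $22
Total cost: $30 + $22 = $52
Total weight: 7 lbs
Average: $52 / 7 = $7.4285... ≈ $7.43/lb

$7.43/lb


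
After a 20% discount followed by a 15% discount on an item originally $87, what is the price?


First discount:
20% of $87 = $17.40
Price after first discount:
$87 - $17.40 = $69.60
Second discount:
15% of $69.60 = $10.44
Final price:
$69.60 - $10.44 = $59.16

$59.16


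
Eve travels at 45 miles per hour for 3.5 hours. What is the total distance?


Use the formula: distance = speed x time
Speed = 45 mph, Time = 3.5 hours
45 x 3.5 = 157.5 miles

157.5 miles


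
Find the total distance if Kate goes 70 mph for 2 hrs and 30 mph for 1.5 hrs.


Leg 1 distance:
70 x 2 = 140 miles
Leg 2 distance:
30 x 1.5 = 45 miles
Total distance:
140 + 45 = 185 miles

185 miles


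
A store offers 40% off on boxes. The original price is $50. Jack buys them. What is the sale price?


Calculate the discount amount:
40% of $50 = $20
Subtract from original:
$50 - $20 = $30

$30


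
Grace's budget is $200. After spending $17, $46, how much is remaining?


Add up expenses:
$17 + $46 = $63
Subtract from budget:
$200 - $63 = $137

$137


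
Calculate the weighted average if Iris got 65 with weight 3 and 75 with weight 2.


Weighted sum:
3 x 65 + 2 x 75 = 345
Total weight:
3 + 2 = 5
Weighted average:
345 / 5 = 69

69


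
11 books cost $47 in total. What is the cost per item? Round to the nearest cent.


Total cost: $47
Number of items: 11
Unit price: $47 / 11 = $4.2727... ≈ $4.27

$4.27


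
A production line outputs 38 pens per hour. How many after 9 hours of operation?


Production rate: 38 pens per hour
Time: 9 hours
Total: 38 x 9 = 342 pens

342 pens


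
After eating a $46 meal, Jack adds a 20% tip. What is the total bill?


Calculate the tip:
20% of $46 = $9.20
Add tip to meal cost:
$46 + $9.20 = $55.20

$55.20


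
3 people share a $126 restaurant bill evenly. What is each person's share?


Total bill: $126
Number of people: 3
Each pays: $126 / 3 = $42

$42


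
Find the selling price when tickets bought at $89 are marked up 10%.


Calculate the markup amount:
10% of $89 = $8.90
Add to cost:
$89 + $8.90 = $97.90

$97.90


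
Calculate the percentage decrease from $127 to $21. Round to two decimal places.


Find the absolute change:
|21 - 127| = 106
Divide by original and multiply by 100:
106 / 127 x 100 = 83.4645...% ≈ 83.46%

83.46%


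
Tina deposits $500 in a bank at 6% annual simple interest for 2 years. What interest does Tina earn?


Use the formula I = P x R x T / 100
P x R x T = 500 x 6 x 2 = 6000
I = 6000 / 100 = $60

$60


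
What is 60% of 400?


Convert percentage to decimal:
60% = 0.6
Multiply:
400 x 0.6 = 240

240


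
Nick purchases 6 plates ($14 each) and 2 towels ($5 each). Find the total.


Cost of plates:
6 x $14 = $84
Cost of towels:
2 x $5 = $10
Add both:
$84 + $10 = $94

$94


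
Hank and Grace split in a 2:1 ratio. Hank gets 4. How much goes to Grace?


Find the multiplier:
4 / 2 = 2
Apply to Grace's share:
1 x 2 = 2

2


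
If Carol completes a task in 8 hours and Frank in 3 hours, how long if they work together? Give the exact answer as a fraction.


Carol's rate: 1/8 of the job per hour
Frank's rate: 1/3 of the job per hour
Combined rate: 1/8 + 1/3 = 11/24 per hour
Time = 1 / (11/24) = 24/11 hours (≈ 2.18 hours)

24/11 hours


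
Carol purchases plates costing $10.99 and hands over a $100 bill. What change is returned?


Start with the amount paid:
$100
Subtract the price:
$100 - $10.99 = $89.01

$89.01


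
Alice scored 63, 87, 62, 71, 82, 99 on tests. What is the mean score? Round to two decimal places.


Add the scores:
63 + 87 + 62 + 71 + 82 + 99 = 464
Divide by the number of tests:
464 / 6 = 77.3333... ≈ 77.33

77.33


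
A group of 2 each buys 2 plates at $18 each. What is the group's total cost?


Cost per person:
2 x $18 = $36
Group total:
2 x $36 = $72

$72


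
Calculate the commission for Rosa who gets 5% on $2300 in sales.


Convert rate to decimal:
5% = 0.05
Multiply by sales:
$2300 x 0.05 = $115

$115


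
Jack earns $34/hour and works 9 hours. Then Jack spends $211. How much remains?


Calculate earnings:
9 x $34 = $306
Subtract spending:
$306 - $211 = $95

$95


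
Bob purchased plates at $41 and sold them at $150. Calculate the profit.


Selling price = $150
Cost price = $41
Profit = selling price - cost price:
Profit = $150 - $41 = $109

$109


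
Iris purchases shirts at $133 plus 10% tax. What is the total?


Calculate the tax:
10% of $133 = $13.30
Add tax to price:
$133 + $13.30 = $146.30

$146.30


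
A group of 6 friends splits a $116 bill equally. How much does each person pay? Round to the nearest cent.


Total bill: $116
Number of people: 6
Each pays: $116 / 6 = $19.3333... ≈ $19.33

$19.33


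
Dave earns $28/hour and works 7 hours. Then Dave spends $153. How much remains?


Calculate earnings:
7 x $28 = $196
Subtract spending:
$196 - $153 = $43

$43


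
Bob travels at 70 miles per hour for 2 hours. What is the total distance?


Use the formula: distance = speed x time
Speed = 70 mph, Time = 2 hours
70 x 2 = 140 miles

140 miles


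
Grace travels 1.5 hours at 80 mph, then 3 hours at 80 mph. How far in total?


Leg 1 distance:
80 x 1.5 = 120 miles
Leg 2 distance:
80 x 3 = 240 miles
Total distance:
120 + 240 = 360 miles

360 miles


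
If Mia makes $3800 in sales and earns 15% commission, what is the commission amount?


Convert rate to decimal:
15% = 0.15
Multiply by sales:
$3800 x 0.15 = $570

$570


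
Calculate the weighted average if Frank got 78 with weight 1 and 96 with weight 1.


Weighted sum:
1 x 78 + 1 x 96 = 174
Total weight:
1 + 1 = 2
Weighted average:
174 / 2 = 87

87


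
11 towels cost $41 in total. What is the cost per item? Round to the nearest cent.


Total cost: $41
Number of items: 11
Unit price: $41 / 11 = $3.7272... ≈ $3.73

$3.73


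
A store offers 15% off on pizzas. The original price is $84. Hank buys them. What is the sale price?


Calculate the discount amount:
15% of $84 = $12.60
Subtract from original:
$84 - $12.60 = $71.40

$71.40


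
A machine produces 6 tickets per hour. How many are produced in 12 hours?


Production rate: 6 tickets per hour
Time: 12 hours
Total: 6 x 12 = 72 tickets

72 tickets


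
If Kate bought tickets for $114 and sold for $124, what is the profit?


Selling price = $124
Cost price = $114
Profit = selling price - cost price:
Profit = $124 - $114 = $10

$10


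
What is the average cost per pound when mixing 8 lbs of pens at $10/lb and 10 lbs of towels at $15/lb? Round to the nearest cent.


Cost of pens:
8 x $10 = $80
Cost of towels:
10 x $15 = $150
Total cost: $80 + $150 = $230
Total weight: 18 lbs
Average: $230 / 18 = $12.7777... ≈ $12.78/lb

$12.78/lb


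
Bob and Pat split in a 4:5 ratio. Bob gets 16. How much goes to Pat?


Find the multiplier:
16 / 4 = 4
Apply to Pat's share:
5 x 4 = 20

20


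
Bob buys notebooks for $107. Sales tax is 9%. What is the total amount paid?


Calculate the tax:
9% of $107 = $9.63
Add tax to price:
$107 + $9.63 = $116.63

$116.63


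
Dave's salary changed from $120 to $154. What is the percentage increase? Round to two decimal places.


Find the absolute change:
|154 - 120| = 34
Divide by original and multiply by 100:
34 / 120 x 100 = 28.3333...% ≈ 28.33%

28.33%


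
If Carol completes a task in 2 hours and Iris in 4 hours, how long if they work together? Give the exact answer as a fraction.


Carol's rate: 1/2 of the job per hour
Iris's rate: 1/4 of the job per hour
Combined rate: 1/2 + 1/4 = 3/4 per hour
Time = 1 / (3/4) = 4/3 hours (≈ 1.33 hours)

4/3 hours


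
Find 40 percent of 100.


Convert percentage to decimal:
40% = 0.4
Multiply:
100 x 0.4 = 40

40


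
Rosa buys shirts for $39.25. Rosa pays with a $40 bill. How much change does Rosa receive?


Start with the amount paid:
$40
Subtract the price:
$40 - $39.25 = $0.75

$0.75


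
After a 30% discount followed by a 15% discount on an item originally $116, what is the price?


First discount:
30% of $116 = $34.80
Price after first discount:
$116 - $34.80 = $81.20
Second discount:
15% of $81.20 = $12.18
Final price:
$81.20 - $12.18 = $69.02

$69.02


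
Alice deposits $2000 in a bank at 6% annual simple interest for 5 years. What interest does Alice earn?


Use the formula I = P x R x T / 100
P x R x T = 2000 x 6 x 5 = 60000
I = 60000 / 100 = $600

$600


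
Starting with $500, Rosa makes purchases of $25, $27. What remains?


Add up expenses:
$25 + $27 = $52
Subtract from budget:
$500 - $52 = $448

$448


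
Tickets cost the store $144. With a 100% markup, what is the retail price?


Calculate the markup amount:
100% of $144 = $144
Add to cost:
$144 + $144 = $288

$288


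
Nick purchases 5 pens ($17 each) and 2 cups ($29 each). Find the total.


Cost of pens:
5 x $17 = $85
Cost of cups:
2 x $29 = $58
Add both:
$85 + $58 = $143

$143


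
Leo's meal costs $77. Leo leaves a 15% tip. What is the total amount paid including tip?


Calculate the tip:
15% of $77 = $11.55
Add tip to meal cost:
$77 + $11.55 = $88.55

$88.55


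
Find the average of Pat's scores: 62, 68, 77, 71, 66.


Add the scores:
62 + 68 + 77 + 71 + 66 = 344
Divide by the number of tests:
344 / 5 = 68.8

68.8


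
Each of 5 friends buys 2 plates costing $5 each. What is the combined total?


Cost per person:
2 x $5 = $10
Group total:
5 x $10 = $50

$50


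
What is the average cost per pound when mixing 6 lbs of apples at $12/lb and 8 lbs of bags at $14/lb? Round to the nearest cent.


Cost of apples:
6 x $12 = $72
Cost of bags:
8 x $14 = $112
Total cost: $72 + $112 = $184
Total weight: 14 lbs
Average: $184 / 14 = $13.1428... ≈ $13.14/lb

$13.14/lb


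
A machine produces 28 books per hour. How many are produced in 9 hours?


Production rate: 28 books per hour
Time: 9 hours
Total: 28 x 9 = 252 books

252 books


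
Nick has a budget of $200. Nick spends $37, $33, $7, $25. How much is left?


Add up expenses:
$37 + $33 + $7 + $25 = $102
Subtract from budget:
$200 - $102 = $98

$98


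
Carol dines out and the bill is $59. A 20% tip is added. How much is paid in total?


Calculate the tip:
20% of $59 = $11.80
Add tip to meal cost:
$59 + $11.80 = $70.80

$70.80


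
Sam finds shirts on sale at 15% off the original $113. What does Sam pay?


Calculate the discount amount:
15% of $113 = $16.95
Subtract from original:
$113 - $16.95 = $96.05

$96.05


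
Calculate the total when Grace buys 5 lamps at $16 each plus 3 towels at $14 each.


Cost of lamps:
5 x $16 = $80
Cost of towels:
3 x $14 = $42
Add both:
$80 + $42 = $122

$122


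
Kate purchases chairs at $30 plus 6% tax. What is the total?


Calculate the tax:
6% of $30 = $1.80
Add tax to price:
$30 + $1.80 = $31.80

$31.80


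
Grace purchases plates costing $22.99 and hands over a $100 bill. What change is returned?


Start with the amount paid:
$100
Subtract the price:
$100 - $22.99 = $77.01

$77.01


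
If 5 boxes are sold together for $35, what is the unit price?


Total cost: $35
Number of items: 5
Unit price: $35 / 5 = $7

$7


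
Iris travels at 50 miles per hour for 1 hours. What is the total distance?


Use the formula: distance = speed x time
Speed = 50 mph, Time = 1 hours
50 x 1 = 50 miles

50 miles


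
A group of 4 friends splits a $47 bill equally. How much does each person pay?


Total bill: $47
Number of people: 4
Each pays: $47 / 4 = $11.75

$11.75


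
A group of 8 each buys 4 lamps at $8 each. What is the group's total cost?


Cost per person:
4 x $8 = $32
Group total:
8 x $32 = $256

$256


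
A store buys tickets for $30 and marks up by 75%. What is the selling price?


Calculate the markup amount:
75% of $30 = $22.50
Add to cost:
$30 + $22.50 = $52.50

$52.50


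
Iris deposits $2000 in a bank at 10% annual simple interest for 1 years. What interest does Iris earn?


Use the formula I = P x R x T / 100
P x R x T = 2000 x 10 x 1 = 20000
I = 20000 / 100 = $200

$200


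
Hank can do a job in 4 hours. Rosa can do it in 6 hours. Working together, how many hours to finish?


Hank's rate: 1/4 of the job per hour
Rosa's rate: 1/6 of the job per hour
Combined rate: 1/4 + 1/6 = 5/12 per hour
Time = 1 / (5/12) = 12/5 = 2.4 hours

2.4 hours


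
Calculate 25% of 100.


Convert percentage to decimal:
25% = 0.25
Multiply:
100 x 0.25 = 25

25


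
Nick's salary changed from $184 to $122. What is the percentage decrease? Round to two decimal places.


Find the absolute change:
|122 - 184| = 62
Divide by original and multiply by 100:
62 / 184 x 100 = 33.6956...% ≈ 33.7%

33.7%


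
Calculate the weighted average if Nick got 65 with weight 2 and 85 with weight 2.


Weighted sum:
2 x 65 + 2 x 85 = 300
Total weight:
2 + 2 = 4
Weighted average:
300 / 4 = 75

75


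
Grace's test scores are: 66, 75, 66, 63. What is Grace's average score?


Add the scores:
66 + 75 + 66 + 63 = 270
Divide by the number of tests:
270 / 4 = 67.5

67.5


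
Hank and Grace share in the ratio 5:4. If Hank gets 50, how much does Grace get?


Find the multiplier:
50 / 5 = 10
Apply to Grace's share:
4 x 10 = 40

40


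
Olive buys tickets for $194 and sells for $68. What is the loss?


Selling price = $68
Cost price = $194
Loss = cost price - selling price:
Loss = $194 - $68 = $126

$126


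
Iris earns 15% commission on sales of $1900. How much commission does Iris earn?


Convert rate to decimal:
15% = 0.15
Multiply by sales:
$1900 x 0.15 = $285

$285


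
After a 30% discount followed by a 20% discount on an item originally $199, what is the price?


First discount:
30% of $199 = $59.70
Price after first discount:
$199 - $59.70 = $139.30
Second discount:
20% of $139.30 = $27.86
Final price:
$139.30 - $27.86 = $111.44

$111.44


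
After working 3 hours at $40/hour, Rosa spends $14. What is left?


Calculate earnings:
3 x $40 = $120
Subtract spending:
$120 - $14 = $106

$106


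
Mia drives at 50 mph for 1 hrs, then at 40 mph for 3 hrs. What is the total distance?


Leg 1 distance:
50 x 1 = 50 miles
Leg 2 distance:
40 x 3 = 120 miles
Total distance:
50 + 120 = 170 miles

170 miles


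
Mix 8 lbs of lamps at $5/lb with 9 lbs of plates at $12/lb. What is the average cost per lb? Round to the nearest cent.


Cost of lamps:
8 x $5 = $40
Cost of plates:
9 x $12 = $108
Total cost: $40 + $108 = $148
Total weight: 17 lbs
Average: $148 / 17 = $8.7058... ≈ $8.71/lb

$8.71/lb


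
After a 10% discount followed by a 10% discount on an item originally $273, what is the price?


First discount:
10% of $273 = $27.30
Price after first discount:
$273 - $27.30 = $245.70
Second discount:
10% of $245.70 = $24.57
Final price:
$245.70 - $24.57 = $221.13

$221.13


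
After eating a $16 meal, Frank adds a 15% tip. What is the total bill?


Calculate the tip:
15% of $16 = $2.40
Add tip to meal cost:
$16 + $2.40 = $18.40

$18.40


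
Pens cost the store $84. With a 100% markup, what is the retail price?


Calculate the markup amount:
100% of $84 = $84
Add to cost:
$84 + $84 = $168

$168


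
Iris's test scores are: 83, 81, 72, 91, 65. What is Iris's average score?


Add the scores:
83 + 81 + 72 + 91 + 65 = 392
Divide by the number of tests:
392 / 5 = 78.4

78.4


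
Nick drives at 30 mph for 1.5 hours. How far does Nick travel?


Use the formula: distance = speed x time
Speed = 30 mph, Time = 1.5 hours
30 x 1.5 = 45 miles

45 miles


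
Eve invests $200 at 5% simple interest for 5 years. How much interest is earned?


Use the formula I = P x R x T / 100
P x R x T = 200 x 5 x 5 = 5000
I = 5000 / 100 = $50

$50


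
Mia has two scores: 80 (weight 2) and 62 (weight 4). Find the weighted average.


Weighted sum:
2 x 80 + 4 x 62 = 408
Total weight:
2 + 4 = 6
Weighted average:
408 / 6 = 68

68
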